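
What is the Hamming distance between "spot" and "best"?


Comparing character by character (same length = 4):
  Pos 0: 's' vs 'b' !=
  Pos 1: 'p' vs 'e' !=
  Pos 2: 'o' vs 's' !=
  Pos 3: 't' vs 't' =
Hamming distance = 3


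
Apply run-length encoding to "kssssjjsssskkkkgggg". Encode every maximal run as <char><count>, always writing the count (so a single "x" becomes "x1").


String: "kssssjjsssskkkkgggg"
Scanning for consecutive runs:
  'k' x 1
  's' x 4
  'j' x 2
  's' x 4
  'k' x 4
  'g' x 4
RLE = "k1s4j2s4k4g4"


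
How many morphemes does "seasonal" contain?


Word: "seasonal"
Morphemes: season / -al
Each morpheme carries meaning
= 2 morphemes


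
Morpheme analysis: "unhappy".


Word: "unhappy"
Morphemes: un- / happy
Each morpheme carries meaning
= 2 morphemes


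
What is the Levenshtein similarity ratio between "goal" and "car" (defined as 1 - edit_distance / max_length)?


Word 1: "goal" (length 4)
Word 2: "car" (length 3)
One optimal edit sequence:
  1. delete 'g'  (+1)
  2. substitute 'o' -> 'c'  (+1)
  3. keep 'a'
  4. substitute 'l' -> 'r'  (+1)
Edit distance = 3
Max length = max(4, 3) = 4
Similarity = 1 - 3/4
= 0.2500


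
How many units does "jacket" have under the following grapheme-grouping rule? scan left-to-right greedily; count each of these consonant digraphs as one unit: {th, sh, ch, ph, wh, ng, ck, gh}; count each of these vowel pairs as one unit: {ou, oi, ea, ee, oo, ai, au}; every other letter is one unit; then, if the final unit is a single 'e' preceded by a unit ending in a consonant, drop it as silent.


Word: "jacket" (6 letters)
Left-to-right scan:
  (1) 'j' (letter)
  (2) 'a' (letter)
  (3) 'ck' (digraph)
  (4) 'e' (letter)
  (5) 't' (letter)
Units from scan: 5
Sound units = 5 units


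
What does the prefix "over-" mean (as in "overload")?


Prefix: over-
Example: overload = over- + load
Meaning = excessive


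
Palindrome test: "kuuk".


Word: "kuuk"
Reversed: "kuuk"
Forward == Backward? kuuk == kuuk
Palindrome = Yes


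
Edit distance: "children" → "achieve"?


Word 1: "children" (length 8)
Word 2: "achieve" (length 7)
One optimal edit sequence (insert/delete/substitute each cost 1):
  1. insert 'a'  (+1)
  2. keep 'c'
  3. keep 'h'
  4. keep 'i'
  5. delete 'l'  (+1)
  6. substitute 'd' -> 'e'  (+1)
  7. substitute 'r' -> 'v'  (+1)
  8. keep 'e'
  9. delete 'n'  (+1)
Total edit operations: 5
Edit distance = 5


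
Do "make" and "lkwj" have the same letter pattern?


Pattern of "make": [0, 1, 2, 3]
Pattern of "lkwj": [0, 1, 2, 3]
Patterns match
Same pattern = Yes


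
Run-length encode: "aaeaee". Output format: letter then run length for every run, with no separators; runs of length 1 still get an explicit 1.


String: "aaeaee"
Scanning for consecutive runs:
  'a' x 2
  'e' x 1
  'a' x 1
  'e' x 2
RLE = "a2e1a1e2"


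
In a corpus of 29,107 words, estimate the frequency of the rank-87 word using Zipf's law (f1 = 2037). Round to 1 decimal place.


Zipf's law: f(r) = f(1) / r
f(1) = 2037
f(87) = 2037 / 87
= 23.4 occurrences


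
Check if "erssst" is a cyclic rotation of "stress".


Word: "stress", Candidate: "erssst"
Method: check if candidate is substring of word+word
"stressstress" contains "erssst"? No
Is rotation = No


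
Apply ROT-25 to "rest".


Word: "rest"
Shift: 25
Each letter → (letter + shift) mod 26:
  'r' (17) + 25 = 16 → 'q'
  'e' (4) + 25 = 3 → 'd'
  's' (18) + 25 = 17 → 'r'
  't' (19) + 25 = 18 → 's'
Result = "qdrs"


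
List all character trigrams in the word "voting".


Word: "voting" (length 6)
Number of trigrams = 6 - 3 + 1 = 4
  Position 0: "vot"
  Position 1: "oti"
  Position 2: "tin"
  Position 3: "ing"
Trigrams = "vot", "oti", "tin", "ing"


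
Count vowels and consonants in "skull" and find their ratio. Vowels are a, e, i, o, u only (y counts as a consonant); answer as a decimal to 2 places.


Word: "skull"
Vowels (a,e,i,o,u): 1
Consonants: 4
Ratio = 1/4
= 0.25


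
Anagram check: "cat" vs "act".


Word 1: "cat" → sorted: act
Word 2: "act" → sorted: act
Same letters? act == act
Anagram = Yes


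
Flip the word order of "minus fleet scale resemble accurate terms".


Original: "minus fleet scale resemble accurate terms"
Words (1..n): minus | fleet | scale | resemble | accurate | terms
Reversed (n..1): terms | accurate | resemble | scale | fleet | minus
Result = "terms accurate resemble scale fleet minus"


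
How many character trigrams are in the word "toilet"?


Word: "toilet" (length 6)
Number of 3-grams = length - 3 + 1 = 6 - 3 + 1
= 4


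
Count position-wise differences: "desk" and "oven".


Comparing character by character (same length = 4):
  Pos 0: 'd' vs 'o' !=
  Pos 1: 'e' vs 'v' !=
  Pos 2: 's' vs 'e' !=
  Pos 3: 'k' vs 'n' !=
Hamming distance = 4


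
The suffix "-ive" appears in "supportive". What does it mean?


Suffix: -ive
Example: supportive = support + -ive
Meaning = tending to


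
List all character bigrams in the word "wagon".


Word: "wagon" (length 5)
Number of bigrams = 5 - 2 + 1 = 4
  Position 0: "wa"
  Position 1: "ag"
  Position 2: "go"
  Position 3: "on"
Bigrams = "wa", "ag", "go", "on"


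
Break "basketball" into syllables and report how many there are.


Word: "basketball"
Syllable breakdown: bas-ket-ball
Counting: 3 parts
= 3 syllables


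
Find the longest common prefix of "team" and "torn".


Word 1: "team"
Word 2: "torn"
Comparing from start:
  Pos 0: 't' == 't'
  Pos 1: 'e' != 'o' (stop)
LCP = "t" (length 1)


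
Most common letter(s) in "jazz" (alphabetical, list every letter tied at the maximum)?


Word: "jazz"
Letter counts:
  'a': 1
  'j': 1
  'z': 2
Maximum count = 2
Most frequent = 'z' (2 times each)


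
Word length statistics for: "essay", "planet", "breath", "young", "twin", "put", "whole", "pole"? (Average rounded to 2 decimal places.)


Lengths: "essay"=5, "planet"=6, "breath"=6, "young"=5, "twin"=4, "put"=3, "whole"=5, "pole"=4
Sum = 38, Count = 8
Average = 38/8 = 4.75
= avg=4.75, min=3, max=6


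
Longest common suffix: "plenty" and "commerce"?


Word 1: "plenty"
Word 2: "commerce"
Comparing from end:
  Pos -1: 'y' != 'e' (stop)
LCS = "" (length 0)


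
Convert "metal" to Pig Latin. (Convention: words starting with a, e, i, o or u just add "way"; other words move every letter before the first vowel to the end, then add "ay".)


Word: "metal"
Starts with consonant(s) → move to end, add 'ay'
Consonant cluster: "m"
Pig Latin = "etalmay"


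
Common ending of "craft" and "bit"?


Word 1: "craft"
Word 2: "bit"
Comparing from end:
  Pos -1: 't' == 't'
  Pos -2: 'f' != 'i' (stop)
LCS = "t" (length 1)


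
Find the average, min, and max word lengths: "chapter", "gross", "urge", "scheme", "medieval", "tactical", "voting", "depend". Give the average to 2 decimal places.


Lengths: "chapter"=7, "gross"=5, "urge"=4, "scheme"=6, "medieval"=8, "tactical"=8, "voting"=6, "depend"=6
Sum = 50, Count = 8
Average = 50/8 = 6.25
= avg=6.25, min=4, max=8


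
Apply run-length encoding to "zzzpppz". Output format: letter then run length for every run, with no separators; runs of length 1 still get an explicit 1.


String: "zzzpppz"
Scanning for consecutive runs:
  'z' x 3
  'p' x 3
  'z' x 1
RLE = "z3p3z1"


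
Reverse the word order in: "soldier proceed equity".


Original: "soldier proceed equity"
Words (1..n): soldier | proceed | equity
Reversed (n..1): equity | proceed | soldier
Result = "equity proceed soldier"


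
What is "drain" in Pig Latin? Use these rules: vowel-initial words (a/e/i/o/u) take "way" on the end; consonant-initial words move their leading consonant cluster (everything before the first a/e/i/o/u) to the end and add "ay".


Word: "drain"
Starts with consonant(s) → move to end, add 'ay'
Consonant cluster: "dr"
Pig Latin = "aindray"


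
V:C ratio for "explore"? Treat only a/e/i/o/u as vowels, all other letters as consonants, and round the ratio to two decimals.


Word: "explore"
Vowels (a,e,i,o,u): 3
Consonants: 4
Ratio = 3/4
= 0.75


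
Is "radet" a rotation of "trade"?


Word: "trade", Candidate: "radet"
Method: check if candidate is substring of word+word
"tradetrade" contains "radet"? Yes
Is rotation = Yes


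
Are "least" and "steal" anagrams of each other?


Word 1: "least" → sorted: aelst
Word 2: "steal" → sorted: aelst
Same letters? aelst == aelst
Anagram = Yes


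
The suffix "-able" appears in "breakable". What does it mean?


Suffix: -able
As in: breakable -> break + -able
Meaning = capable of


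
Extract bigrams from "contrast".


Word: "contrast" (length 8)
Number of bigrams = 8 - 2 + 1 = 7
  Position 0: "co"
  Position 1: "on"
  Position 2: "nt"
  Position 3: "tr"
  Position 4: "ra"
  Position 5: "as"
  Position 6: "st"
Bigrams = "co", "on", "nt", "tr", "ra", "as", "st"


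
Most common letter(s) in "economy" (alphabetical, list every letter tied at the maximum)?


Word: "economy"
Letter counts:
  'c': 1
  'e': 1
  'm': 1
  'n': 1
  'o': 2
  'y': 1
Maximum count = 2
Most frequent = 'o' (2 times each)


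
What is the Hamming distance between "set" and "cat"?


Comparing character by character (same length = 3):
  Pos 0: 's' vs 'c' !=
  Pos 1: 'e' vs 'a' !=
  Pos 2: 't' vs 't' =
Hamming distance = 2


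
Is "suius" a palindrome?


Word: "suius"
Reversed: "suius"
Forward == Backward? suius == suius
Palindrome = Yes


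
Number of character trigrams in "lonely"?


Word: "lonely" (length 6)
Number of 3-grams = length - 3 + 1 = 6 - 3 + 1
= 4


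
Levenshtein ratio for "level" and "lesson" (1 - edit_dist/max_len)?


Word 1: "level" (length 5)
Word 2: "lesson" (length 6)
One optimal edit sequence:
  1. keep 'l'
  2. keep 'e'
  3. insert 's'  (+1)
  4. substitute 'v' -> 's'  (+1)
  5. substitute 'e' -> 'o'  (+1)
  6. substitute 'l' -> 'n'  (+1)
Edit distance = 4
Max length = max(5, 6) = 6
Similarity = 1 - 4/6
= 0.3333


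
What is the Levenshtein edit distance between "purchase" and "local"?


Word 1: "purchase" (length 8)
Word 2: "local" (length 5)
One optimal edit sequence (insert/delete/substitute each cost 1):
  1. delete 'p'  (+1)
  2. substitute 'u' -> 'l'  (+1)
  3. substitute 'r' -> 'o'  (+1)
  4. keep 'c'
  5. delete 'h'  (+1)
  6. keep 'a'
  7. delete 's'  (+1)
  8. substitute 'e' -> 'l'  (+1)
Total edit operations: 6
Edit distance = 6


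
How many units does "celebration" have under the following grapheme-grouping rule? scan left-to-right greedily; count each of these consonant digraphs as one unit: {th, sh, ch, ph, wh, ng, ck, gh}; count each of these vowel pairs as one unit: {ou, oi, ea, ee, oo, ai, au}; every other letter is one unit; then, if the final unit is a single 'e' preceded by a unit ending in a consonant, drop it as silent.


Word: "celebration" (11 letters)
Left-to-right scan:
  (1) 'c' (letter)
  (2) 'e' (letter)
  (3) 'l' (letter)
  (4) 'e' (letter)
  (5) 'b' (letter)
  (6) 'r' (letter)
  (7) 'a' (letter)
  (8) 't' (letter)
  (9) 'i' (letter)
  (10) 'o' (letter)
  (11) 'n' (letter)
Units from scan: 11
Sound units = 11 units


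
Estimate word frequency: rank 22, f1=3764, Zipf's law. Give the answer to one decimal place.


Zipf's law: f(r) = f(1) / r
f(1) = 3764
f(22) = 3764 / 22
= 171.1 occurrences


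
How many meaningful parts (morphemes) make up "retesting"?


Word: "retesting"
Morphemes: re- + test + -ing
Each morpheme carries meaning
= 3 morphemes


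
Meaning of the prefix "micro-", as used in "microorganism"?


Prefix: micro-
As in: microorganism -> micro- + organism
Meaning = small


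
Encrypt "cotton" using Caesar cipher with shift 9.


Word: "cotton"
Shift: 9
Each letter → (letter + shift) mod 26:
  'c' (2) + 9 = 11 → 'l'
  'o' (14) + 9 = 23 → 'x'
  't' (19) + 9 = 2 → 'c'
  't' (19) + 9 = 2 → 'c'
  'o' (14) + 9 = 23 → 'x'
  'n' (13) + 9 = 22 → 'w'
Result = "lxccxw"


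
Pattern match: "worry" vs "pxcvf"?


Pattern of "worry": [0, 1, 2, 2, 3]
Pattern of "pxcvf": [0, 1, 2, 3, 4]
Patterns do not match
Same pattern = No


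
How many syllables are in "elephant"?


Word: "elephant"
Syllable breakdown: el-e-phant
Counting: 3 parts
= 3 syllables


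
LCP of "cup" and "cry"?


Word 1: "cup"
Word 2: "cry"
Comparing from start:
  Pos 0: 'c' == 'c'
  Pos 1: 'u' != 'r' (stop)
LCP = "c" (length 1)


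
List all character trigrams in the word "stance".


Word: "stance" (length 6)
Number of trigrams = 6 - 3 + 1 = 4
  Position 0: "sta"
  Position 1: "tan"
  Position 2: "anc"
  Position 3: "nce"
Trigrams = "sta", "tan", "anc", "nce"


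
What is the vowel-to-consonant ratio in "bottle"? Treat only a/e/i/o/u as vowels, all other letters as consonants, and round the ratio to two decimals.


Word: "bottle"
Vowels (a,e,i,o,u): 2
Consonants: 4
Ratio = 2/4
= 0.50


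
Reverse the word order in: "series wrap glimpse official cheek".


Original: "series wrap glimpse official cheek"
Words (1..n): series | wrap | glimpse | official | cheek
Reversed (n..1): cheek | official | glimpse | wrap | series
Result = "cheek official glimpse wrap series"


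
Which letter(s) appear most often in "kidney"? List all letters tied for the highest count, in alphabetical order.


Word: "kidney"
Letter counts:
  'd': 1
  'e': 1
  'i': 1
  'k': 1
  'n': 1
  'y': 1
Maximum count = 1
Most frequent = 'd', 'e', 'i', 'k', 'n', 'y' (1 time each)


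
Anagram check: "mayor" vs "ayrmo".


Word 1: "mayor" → sorted: amory
Word 2: "ayrmo" → sorted: amory
Same letters? amory == amory
Anagram = Yes


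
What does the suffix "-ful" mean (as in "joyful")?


Suffix: -ful
Example: joyful = joy + -ful
Meaning = full of


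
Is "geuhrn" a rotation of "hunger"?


Word: "hunger", Candidate: "geuhrn"
Method: check if candidate is substring of word+word
"hungerhunger" contains "geuhrn"? No
Is rotation = No


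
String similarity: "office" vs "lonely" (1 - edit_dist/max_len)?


Word 1: "office" (length 6)
Word 2: "lonely" (length 6)
One optimal edit sequence:
  1. substitute 'o' -> 'l'  (+1)
  2. substitute 'f' -> 'o'  (+1)
  3. substitute 'f' -> 'n'  (+1)
  4. substitute 'i' -> 'e'  (+1)
  5. substitute 'c' -> 'l'  (+1)
  6. substitute 'e' -> 'y'  (+1)
Edit distance = 6
Max length = max(6, 6) = 6
Similarity = 1 - 6/6
= 0.0000


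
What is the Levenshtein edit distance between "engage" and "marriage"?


Word 1: "engage" (length 6)
Word 2: "marriage" (length 8)
One optimal edit sequence (insert/delete/substitute each cost 1):
  1. insert 'm'  (+1)
  2. insert 'a'  (+1)
  3. substitute 'e' -> 'r'  (+1)
  4. substitute 'n' -> 'r'  (+1)
  5. substitute 'g' -> 'i'  (+1)
  6. keep 'a'
  7. keep 'g'
  8. keep 'e'
Total edit operations: 5
Edit distance = 5


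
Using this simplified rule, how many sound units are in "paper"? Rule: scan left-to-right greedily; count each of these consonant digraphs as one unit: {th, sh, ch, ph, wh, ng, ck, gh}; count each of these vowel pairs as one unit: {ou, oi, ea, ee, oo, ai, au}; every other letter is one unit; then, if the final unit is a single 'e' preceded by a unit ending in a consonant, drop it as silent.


Word: "paper" (5 letters)
Left-to-right scan:
  1. 'p' (letter)
  2. 'a' (letter)
  3. 'p' (letter)
  4. 'e' (letter)
  5. 'r' (letter)
Units from scan: 5
Sound units = 5 units


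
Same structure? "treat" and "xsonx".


Pattern of "treat": [0, 1, 2, 3, 0]
Pattern of "xsonx": [0, 1, 2, 3, 0]
Patterns match
Same pattern = Yes


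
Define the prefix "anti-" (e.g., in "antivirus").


Prefix: anti-
As in: antivirus -> anti- + virus
Meaning = against


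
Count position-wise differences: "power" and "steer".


Comparing character by character (same length = 5):
  Pos 0: 'p' vs 's' !=
  Pos 1: 'o' vs 't' !=
  Pos 2: 'w' vs 'e' !=
  Pos 3: 'e' vs 'e' =
  Pos 4: 'r' vs 'r' =
Hamming distance = 3


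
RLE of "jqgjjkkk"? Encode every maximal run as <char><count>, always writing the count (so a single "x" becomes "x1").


String: "jqgjjkkk"
Scanning for consecutive runs:
  'j' x 1
  'q' x 1
  'g' x 1
  'j' x 2
  'k' x 3
RLE = "j1q1g1j2k3"


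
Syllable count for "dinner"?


Word: "dinner"
Syllable breakdown: din / ner
Counting: 2 parts
= 2 syllables


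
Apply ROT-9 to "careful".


Word: "careful"
Shift: 9
Each letter → (letter + shift) mod 26:
  'c' (2) + 9 = 11 → 'l'
  'a' (0) + 9 = 9 → 'j'
  'r' (17) + 9 = 0 → 'a'
  'e' (4) + 9 = 13 → 'n'
  'f' (5) + 9 = 14 → 'o'
  'u' (20) + 9 = 3 → 'd'
  'l' (11) + 9 = 20 → 'u'
Result = "ljanodu"


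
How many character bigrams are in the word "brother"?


Word: "brother" (length 7)
Number of 2-grams = length - 2 + 1 = 7 - 2 + 1
= 6


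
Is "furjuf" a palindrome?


Word: "furjuf"
Reversed: "fujruf"
Forward == Backward? furjuf != fujruf
Palindrome = No


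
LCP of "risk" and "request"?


Word 1: "risk"
Word 2: "request"
Comparing from start:
  Pos 0: 'r' == 'r'
  Pos 1: 'i' != 'e' (stop)
LCP = "r" (length 1)


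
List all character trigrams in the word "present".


Word: "present" (length 7)
Number of trigrams = 7 - 3 + 1 = 5
  Position 0: "pre"
  Position 1: "res"
  Position 2: "ese"
  Position 3: "sen"
  Position 4: "ent"
Trigrams = "pre", "res", "ese", "sen", "ent"


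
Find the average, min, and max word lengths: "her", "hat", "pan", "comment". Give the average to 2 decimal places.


Lengths: "her"=3, "hat"=3, "pan"=3, "comment"=7
Sum = 16, Count = 4
Average = 16/4 = 4.00
= avg=4.00, min=3, max=7


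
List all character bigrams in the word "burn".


Word: "burn" (length 4)
Number of bigrams = 4 - 2 + 1 = 3
  Position 0: "bu"
  Position 1: "ur"
  Position 2: "rn"
Bigrams = "bu", "ur", "rn"


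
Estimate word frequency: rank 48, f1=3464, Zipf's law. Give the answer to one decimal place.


Zipf's law: f(r) = f(1) / r
f(1) = 3464
f(48) = 3464 / 48
= 72.2 occurrences


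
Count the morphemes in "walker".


Word: "walker"
Morphemes: walk | -er
Each morpheme carries meaning
= 2 morphemes


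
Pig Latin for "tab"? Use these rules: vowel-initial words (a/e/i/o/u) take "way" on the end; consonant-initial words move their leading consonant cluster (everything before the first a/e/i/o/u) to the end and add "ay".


Word: "tab"
Starts with consonant(s) → move to end, add 'ay'
Consonant cluster: "t"
Pig Latin = "abtay"


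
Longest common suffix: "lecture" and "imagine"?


Word 1: "lecture"
Word 2: "imagine"
Comparing from end:
  Pos -1: 'e' == 'e'
  Pos -2: 'r' != 'n' (stop)
LCS = "e" (length 1)


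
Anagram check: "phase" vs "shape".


Word 1: "phase" → sorted: aehps
Word 2: "shape" → sorted: aehps
Same letters? aehps == aehps
Anagram = Yes


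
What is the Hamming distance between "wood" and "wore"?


Comparing character by character (same length = 4):
  Pos 0: 'w' vs 'w' =
  Pos 1: 'o' vs 'o' =
  Pos 2: 'o' vs 'r' !=
  Pos 3: 'd' vs 'e' !=
Hamming distance = 2


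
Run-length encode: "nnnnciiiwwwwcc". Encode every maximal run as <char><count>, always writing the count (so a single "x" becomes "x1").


String: "nnnnciiiwwwwcc"
Scanning for consecutive runs:
  'n' x 4
  'c' x 1
  'i' x 3
  'w' x 4
  'c' x 2
RLE = "n4c1i3w4c2"


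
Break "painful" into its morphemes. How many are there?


Word: "painful"
Morphemes: pain + -ful
Each morpheme carries meaning
= 2 morphemes


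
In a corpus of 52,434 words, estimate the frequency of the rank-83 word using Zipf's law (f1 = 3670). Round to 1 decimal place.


Zipf's law: f(r) = f(1) / r
f(1) = 3670
f(83) = 3670 / 83
= 44.2 occurrences


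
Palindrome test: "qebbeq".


Word: "qebbeq"
Reversed: "qebbeq"
Forward == Backward? qebbeq == qebbeq
Palindrome = Yes


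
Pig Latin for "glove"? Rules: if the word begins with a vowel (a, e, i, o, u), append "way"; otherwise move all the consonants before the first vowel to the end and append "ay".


Word: "glove"
Starts with consonant(s) → move to end, add 'ay'
Consonant cluster: "gl"
Pig Latin = "oveglay"


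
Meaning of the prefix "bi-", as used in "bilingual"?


Prefix: bi-
As in: bilingual -> bi- + lingual
Meaning = two


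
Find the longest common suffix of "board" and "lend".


Word 1: "board"
Word 2: "lend"
Comparing from end:
  Pos -1: 'd' == 'd'
  Pos -2: 'r' != 'n' (stop)
LCS = "d" (length 1)


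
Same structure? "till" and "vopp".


Pattern of "till": [0, 1, 2, 2]
Pattern of "vopp": [0, 1, 2, 2]
Patterns match
Same pattern = Yes


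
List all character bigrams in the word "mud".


Word: "mud" (length 3)
Number of bigrams = 3 - 2 + 1 = 2
  Position 0: "mu"
  Position 1: "ud"
Bigrams = "mu", "ud"


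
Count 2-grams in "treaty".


Word: "treaty" (length 6)
Number of 2-grams = length - 2 + 1 = 6 - 2 + 1
= 5


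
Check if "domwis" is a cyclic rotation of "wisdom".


Word: "wisdom", Candidate: "domwis"
Method: check if candidate is substring of word+word
"wisdomwisdom" contains "domwis"? Yes
Is rotation = Yes


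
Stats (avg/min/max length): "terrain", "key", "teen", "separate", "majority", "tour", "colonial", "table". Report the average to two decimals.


Lengths: "terrain"=7, "key"=3, "teen"=4, "separate"=8, "majority"=8, "tour"=4, "colonial"=8, "table"=5
Sum = 47, Count = 8
Average = 47/8 = 5.88
= avg=5.88, min=3, max=8


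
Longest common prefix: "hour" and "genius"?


Word 1: "hour"
Word 2: "genius"
Comparing from start:
  Pos 0: 'h' != 'g' (stop)
LCP = "" (length 0)


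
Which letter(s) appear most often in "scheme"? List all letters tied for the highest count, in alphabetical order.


Word: "scheme"
Letter counts:
  'c': 1
  'e': 2
  'h': 1
  'm': 1
  's': 1
Maximum count = 2
Most frequent = 'e' (2 times each)


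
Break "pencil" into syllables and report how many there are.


Word: "pencil"
Syllable breakdown: pen · cil
Counting: 2 parts
= 2 syllables


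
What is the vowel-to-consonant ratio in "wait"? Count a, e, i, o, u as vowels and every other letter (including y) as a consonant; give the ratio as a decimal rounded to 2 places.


Word: "wait"
Vowels (a,e,i,o,u): 2
Consonants: 2
Ratio = 2/2
= 1.00


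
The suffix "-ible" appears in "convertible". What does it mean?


Suffix: -ible
As in: convertible -> convert + -ible
Meaning = capable of


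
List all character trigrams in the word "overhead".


Word: "overhead" (length 8)
Number of trigrams = 8 - 3 + 1 = 6
  Position 0: "ove"
  Position 1: "ver"
  Position 2: "erh"
  Position 3: "rhe"
  Position 4: "hea"
  Position 5: "ead"
Trigrams = "ove", "ver", "erh", "rhe", "hea", "ead"


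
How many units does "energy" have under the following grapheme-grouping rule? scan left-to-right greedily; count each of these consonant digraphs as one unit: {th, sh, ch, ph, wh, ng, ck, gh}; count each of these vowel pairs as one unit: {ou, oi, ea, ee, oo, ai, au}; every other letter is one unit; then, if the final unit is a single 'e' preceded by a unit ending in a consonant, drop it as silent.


Word: "energy" (6 letters)
Left-to-right scan:
  [1] 'e' (letter)
  [2] 'n' (letter)
  [3] 'e' (letter)
  [4] 'r' (letter)
  [5] 'g' (letter)
  [6] 'y' (letter)
Units from scan: 6
Sound units = 6 units


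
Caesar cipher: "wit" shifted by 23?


Word: "wit"
Shift: 23
Each letter → (letter + shift) mod 26:
  'w' (22) + 23 = 19 → 't'
  'i' (8) + 23 = 5 → 'f'
  't' (19) + 23 = 16 → 'q'
Result = "tfq"


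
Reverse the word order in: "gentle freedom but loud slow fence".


Original: "gentle freedom but loud slow fence"
Words (1..n): gentle | freedom | but | loud | slow | fence
Reversed (n..1): fence | slow | loud | but | freedom | gentle
Result = "fence slow loud but freedom gentle"


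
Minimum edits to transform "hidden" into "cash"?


Word 1: "hidden" (length 6)
Word 2: "cash" (length 4)
One optimal edit sequence (insert/delete/substitute each cost 1):
  1. delete 'h'  (+1)
  2. delete 'i'  (+1)
  3. substitute 'd' -> 'c'  (+1)
  4. substitute 'd' -> 'a'  (+1)
  5. substitute 'e' -> 's'  (+1)
  6. substitute 'n' -> 'h'  (+1)
Total edit operations: 6
Edit distance = 6


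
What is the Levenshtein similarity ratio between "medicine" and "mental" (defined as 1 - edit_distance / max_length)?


Word 1: "medicine" (length 8)
Word 2: "mental" (length 6)
One optimal edit sequence:
  1. keep 'm'
  2. keep 'e'
  3. delete 'd'  (+1)
  4. delete 'i'  (+1)
  5. substitute 'c' -> 'n'  (+1)
  6. substitute 'i' -> 't'  (+1)
  7. substitute 'n' -> 'a'  (+1)
  8. substitute 'e' -> 'l'  (+1)
Edit distance = 6
Max length = max(8, 6) = 8
Similarity = 1 - 6/8
= 0.2500


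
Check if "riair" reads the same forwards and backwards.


Word: "riair"
Reversed: "riair"
Forward == Backward? riair == riair
Palindrome = Yes


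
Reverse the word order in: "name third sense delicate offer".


Original: "name third sense delicate offer"
Words (1..n): name | third | sense | delicate | offer
Reversed (n..1): offer | delicate | sense | third | name
Result = "offer delicate sense third name"


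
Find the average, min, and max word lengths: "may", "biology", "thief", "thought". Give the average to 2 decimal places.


Lengths: "may"=3, "biology"=7, "thief"=5, "thought"=7
Sum = 22, Count = 4
Average = 22/4 = 5.50
= avg=5.50, min=3, max=7


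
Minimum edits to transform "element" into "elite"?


Word 1: "element" (length 7)
Word 2: "elite" (length 5)
One optimal edit sequence (insert/delete/substitute each cost 1):
  1. keep 'e'
  2. keep 'l'
  3. substitute 'e' -> 'i'  (+1)
  4. substitute 'm' -> 't'  (+1)
  5. keep 'e'
  6. delete 'n'  (+1)
  7. delete 't'  (+1)
Total edit operations: 4
Edit distance = 4


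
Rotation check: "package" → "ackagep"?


Word: "package", Candidate: "ackagep"
Method: check if candidate is substring of word+word
"packagepackage" contains "ackagep"? Yes
Is rotation = Yes


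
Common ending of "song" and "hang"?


Word 1: "song"
Word 2: "hang"
Comparing from end:
  Pos -1: 'g' == 'g'
  Pos -2: 'n' == 'n'
  Pos -3: 'o' != 'a' (stop)
LCS = "ng" (length 2)


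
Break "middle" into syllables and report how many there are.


Word: "middle"
Syllable breakdown: mid · dle
Counting: 2 parts
= 2 syllables


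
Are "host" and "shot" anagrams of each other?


Word 1: "host" → sorted: host
Word 2: "shot" → sorted: host
Same letters? host == host
Anagram = Yes


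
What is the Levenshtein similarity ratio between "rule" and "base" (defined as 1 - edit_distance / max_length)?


Word 1: "rule" (length 4)
Word 2: "base" (length 4)
One optimal edit sequence:
  1. substitute 'r' -> 'b'  (+1)
  2. substitute 'u' -> 'a'  (+1)
  3. substitute 'l' -> 's'  (+1)
  4. keep 'e'
Edit distance = 3
Max length = max(4, 4) = 4
Similarity = 1 - 3/4
= 0.2500


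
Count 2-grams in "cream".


Word: "cream" (length 5)
Number of 2-grams = length - 2 + 1 = 5 - 2 + 1
= 4


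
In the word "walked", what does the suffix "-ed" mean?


Suffix: -ed
As in: walked -> walk + -ed
Meaning = past tense


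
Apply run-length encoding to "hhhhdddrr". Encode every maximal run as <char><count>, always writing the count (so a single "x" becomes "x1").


String: "hhhhdddrr"
Scanning for consecutive runs:
  'h' x 4
  'd' x 3
  'r' x 2
RLE = "h4d3r2"


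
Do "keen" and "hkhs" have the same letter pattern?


Pattern of "keen": [0, 1, 1, 2]
Pattern of "hkhs": [0, 1, 0, 2]
Patterns do not match
Same pattern = No


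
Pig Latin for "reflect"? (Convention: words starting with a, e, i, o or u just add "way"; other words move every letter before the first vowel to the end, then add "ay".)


Word: "reflect"
Starts with consonant(s) → move to end, add 'ay'
Consonant cluster: "r"
Pig Latin = "eflectray"


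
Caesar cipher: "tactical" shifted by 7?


Word: "tactical"
Shift: 7
Each letter → (letter + shift) mod 26:
  't' (19) + 7 = 0 → 'a'
  'a' (0) + 7 = 7 → 'h'
  'c' (2) + 7 = 9 → 'j'
  't' (19) + 7 = 0 → 'a'
  'i' (8) + 7 = 15 → 'p'
  'c' (2) + 7 = 9 → 'j'
  'a' (0) + 7 = 7 → 'h'
  'l' (11) + 7 = 18 → 's'
Result = "ahjapjhs"


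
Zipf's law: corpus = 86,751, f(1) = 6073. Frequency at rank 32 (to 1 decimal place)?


Zipf's law: f(r) = f(1) / r
f(1) = 6073
f(32) = 6073 / 32
= 189.8 occurrences


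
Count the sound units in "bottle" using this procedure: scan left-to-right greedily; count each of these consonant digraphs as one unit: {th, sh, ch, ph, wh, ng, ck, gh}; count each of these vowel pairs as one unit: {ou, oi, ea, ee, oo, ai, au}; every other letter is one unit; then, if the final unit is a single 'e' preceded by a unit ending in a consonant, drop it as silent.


Word: "bottle" (6 letters)
Left-to-right scan:
  [1] 'b' (letter)
  [2] 'o' (letter)
  [3] 't' (letter)
  [4] 't' (letter)
  [5] 'l' (letter)
  [6] 'e' (letter)
Units from scan: 6
Final unit is 'e' after a consonant -> drop as silent (-1)
Sound units = 5 units


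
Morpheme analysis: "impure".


Word: "impure"
Morphemes: im- + pure
Each morpheme carries meaning
= 2 morphemes


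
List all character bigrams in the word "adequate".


Word: "adequate" (length 8)
Number of bigrams = 8 - 2 + 1 = 7
  Position 0: "ad"
  Position 1: "de"
  Position 2: "eq"
  Position 3: "qu"
  Position 4: "ua"
  Position 5: "at"
  Position 6: "te"
Bigrams = "ad", "de", "eq", "qu", "ua", "at", "te"


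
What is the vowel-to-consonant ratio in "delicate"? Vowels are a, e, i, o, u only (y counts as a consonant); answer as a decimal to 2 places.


Word: "delicate"
Vowels (a,e,i,o,u): 4
Consonants: 4
Ratio = 4/4
= 1.00


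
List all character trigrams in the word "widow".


Word: "widow" (length 5)
Number of trigrams = 5 - 3 + 1 = 3
  Position 0: "wid"
  Position 1: "ido"
  Position 2: "dow"
Trigrams = "wid", "ido", "dow"


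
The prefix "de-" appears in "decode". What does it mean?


Prefix: de-
As in: decode -> de- + code
Meaning = remove / reverse


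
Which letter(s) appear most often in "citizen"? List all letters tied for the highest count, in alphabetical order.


Word: "citizen"
Letter counts:
  'c': 1
  'e': 1
  'i': 2
  'n': 1
  't': 1
  'z': 1
Maximum count = 2
Most frequent = 'i' (2 times each)


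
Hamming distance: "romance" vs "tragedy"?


Comparing character by character (same length = 7):
  Pos 0: 'r' vs 't' !=
  Pos 1: 'o' vs 'r' !=
  Pos 2: 'm' vs 'a' !=
  Pos 3: 'a' vs 'g' !=
  Pos 4: 'n' vs 'e' !=
  Pos 5: 'c' vs 'd' !=
  Pos 6: 'e' vs 'y' !=
Hamming distance = 7


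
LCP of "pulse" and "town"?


Word 1: "pulse"
Word 2: "town"
Comparing from start:
  Pos 0: 'p' != 't' (stop)
LCP = "" (length 0)


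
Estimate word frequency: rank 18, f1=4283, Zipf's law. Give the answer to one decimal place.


Zipf's law: f(r) = f(1) / r
f(1) = 4283
f(18) = 4283 / 18
= 237.9 occurrences


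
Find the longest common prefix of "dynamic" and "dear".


Word 1: "dynamic"
Word 2: "dear"
Comparing from start:
  Pos 0: 'd' == 'd'
  Pos 1: 'y' != 'e' (stop)
LCP = "d" (length 1)


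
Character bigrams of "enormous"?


Word: "enormous" (length 8)
Number of bigrams = 8 - 2 + 1 = 7
  Position 0: "en"
  Position 1: "no"
  Position 2: "or"
  Position 3: "rm"
  Position 4: "mo"
  Position 5: "ou"
  Position 6: "us"
Bigrams = "en", "no", "or", "rm", "mo", "ou", "us"


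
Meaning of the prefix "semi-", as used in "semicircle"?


Prefix: semi-
Example: semicircle (semi- + circle)
Meaning = half


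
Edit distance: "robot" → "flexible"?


Word 1: "robot" (length 5)
Word 2: "flexible" (length 8)
One optimal edit sequence (insert/delete/substitute each cost 1):
  1. insert 'f'  (+1)
  2. insert 'l'  (+1)
  3. insert 'e'  (+1)
  4. substitute 'r' -> 'x'  (+1)
  5. substitute 'o' -> 'i'  (+1)
  6. keep 'b'
  7. substitute 'o' -> 'l'  (+1)
  8. substitute 't' -> 'e'  (+1)
Total edit operations: 7
Edit distance = 7


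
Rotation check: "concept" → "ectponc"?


Word: "concept", Candidate: "ectponc"
Method: check if candidate is substring of word+word
"conceptconcept" contains "ectponc"? No
Is rotation = No


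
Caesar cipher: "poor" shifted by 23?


Word: "poor"
Shift: 23
Each letter → (letter + shift) mod 26:
  'p' (15) + 23 = 12 → 'm'
  'o' (14) + 23 = 11 → 'l'
  'o' (14) + 23 = 11 → 'l'
  'r' (17) + 23 = 14 → 'o'
Result = "mllo"


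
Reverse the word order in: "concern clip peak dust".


Original: "concern clip peak dust"
Words (1..n): concern | clip | peak | dust
Reversed (n..1): dust | peak | clip | concern
Result = "dust peak clip concern"


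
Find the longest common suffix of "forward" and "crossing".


Word 1: "forward"
Word 2: "crossing"
Comparing from end:
  Pos -1: 'd' != 'g' (stop)
LCS = "" (length 0)


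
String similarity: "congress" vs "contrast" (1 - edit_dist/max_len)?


Word 1: "congress" (length 8)
Word 2: "contrast" (length 8)
One optimal edit sequence:
  1. keep 'c'
  2. keep 'o'
  3. keep 'n'
  4. substitute 'g' -> 't'  (+1)
  5. keep 'r'
  6. substitute 'e' -> 'a'  (+1)
  7. keep 's'
  8. substitute 's' -> 't'  (+1)
Edit distance = 3
Max length = max(8, 8) = 8
Similarity = 1 - 3/8
= 0.6250


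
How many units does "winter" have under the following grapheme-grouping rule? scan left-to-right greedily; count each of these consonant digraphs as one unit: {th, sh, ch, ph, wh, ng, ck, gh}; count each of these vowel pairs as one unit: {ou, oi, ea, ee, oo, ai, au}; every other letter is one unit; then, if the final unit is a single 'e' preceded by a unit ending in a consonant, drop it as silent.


Word: "winter" (6 letters)
Left-to-right scan:
  1. 'w' (letter)
  2. 'i' (letter)
  3. 'n' (letter)
  4. 't' (letter)
  5. 'e' (letter)
  6. 'r' (letter)
Units from scan: 6
Sound units = 6 units


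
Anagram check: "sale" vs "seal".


Word 1: "sale" → sorted: aels
Word 2: "seal" → sorted: aels
Same letters? aels == aels
Anagram = Yes


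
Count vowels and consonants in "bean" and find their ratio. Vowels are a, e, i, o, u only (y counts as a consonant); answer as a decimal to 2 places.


Word: "bean"
Vowels (a,e,i,o,u): 2
Consonants: 2
Ratio = 2/2
= 1.00


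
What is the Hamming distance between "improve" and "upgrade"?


Comparing character by character (same length = 7):
  Pos 0: 'i' vs 'u' !=
  Pos 1: 'm' vs 'p' !=
  Pos 2: 'p' vs 'g' !=
  Pos 3: 'r' vs 'r' =
  Pos 4: 'o' vs 'a' !=
  Pos 5: 'v' vs 'd' !=
  Pos 6: 'e' vs 'e' =
Hamming distance = 5


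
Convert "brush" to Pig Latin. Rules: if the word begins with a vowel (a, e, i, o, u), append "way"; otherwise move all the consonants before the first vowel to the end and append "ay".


Word: "brush"
Starts with consonant(s) → move to end, add 'ay'
Consonant cluster: "br"
Pig Latin = "ushbray"


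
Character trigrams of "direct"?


Word: "direct" (length 6)
Number of trigrams = 6 - 3 + 1 = 4
  Position 0: "dir"
  Position 1: "ire"
  Position 2: "rec"
  Position 3: "ect"
Trigrams = "dir", "ire", "rec", "ect"


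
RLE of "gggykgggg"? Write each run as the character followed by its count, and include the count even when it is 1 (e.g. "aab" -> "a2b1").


String: "gggykgggg"
Scanning for consecutive runs:
  'g' x 3
  'y' x 1
  'k' x 1
  'g' x 4
RLE = "g3y1k1g4"


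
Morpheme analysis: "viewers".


Word: "viewers"
Morphemes: view | -er | -s
Each morpheme carries meaning
= 3 morphemes


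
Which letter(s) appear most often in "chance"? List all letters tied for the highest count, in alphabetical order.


Word: "chance"
Letter counts:
  'a': 1
  'c': 2
  'e': 1
  'h': 1
  'n': 1
Maximum count = 2
Most frequent = 'c' (2 times each)


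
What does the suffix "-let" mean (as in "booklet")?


Suffix: -let
Example: booklet = book + -let
Meaning = small


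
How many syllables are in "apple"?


Word: "apple"
Syllable breakdown: ap / ple
Counting: 2 parts
= 2 syllables


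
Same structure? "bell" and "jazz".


Pattern of "bell": [0, 1, 2, 2]
Pattern of "jazz": [0, 1, 2, 2]
Patterns match
Same pattern = Yes


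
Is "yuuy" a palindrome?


Word: "yuuy"
Reversed: "yuuy"
Forward == Backward? yuuy == yuuy
Palindrome = Yes


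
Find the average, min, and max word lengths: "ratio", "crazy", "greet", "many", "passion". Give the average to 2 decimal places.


Lengths: "ratio"=5, "crazy"=5, "greet"=5, "many"=4, "passion"=7
Sum = 26, Count = 5
Average = 26/5 = 5.20
= avg=5.20, min=4, max=7


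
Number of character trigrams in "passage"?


Word: "passage" (length 7)
Number of 3-grams = length - 3 + 1 = 7 - 3 + 1
= 5


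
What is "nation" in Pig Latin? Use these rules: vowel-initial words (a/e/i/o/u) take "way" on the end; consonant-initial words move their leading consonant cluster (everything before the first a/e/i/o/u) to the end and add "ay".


Word: "nation"
Starts with consonant(s) → move to end, add 'ay'
Consonant cluster: "n"
Pig Latin = "ationnay"


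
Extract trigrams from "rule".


Word: "rule" (length 4)
Number of trigrams = 4 - 3 + 1 = 2
  Position 0: "rul"
  Position 1: "ule"
Trigrams = "rul", "ule"


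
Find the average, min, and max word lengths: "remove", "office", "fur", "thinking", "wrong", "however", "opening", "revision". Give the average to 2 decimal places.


Lengths: "remove"=6, "office"=6, "fur"=3, "thinking"=8, "wrong"=5, "however"=7, "opening"=7, "revision"=8
Sum = 50, Count = 8
Average = 50/8 = 6.25
= avg=6.25, min=3, max=8


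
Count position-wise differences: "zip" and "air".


Comparing character by character (same length = 3):
  Pos 0: 'z' vs 'a' !=
  Pos 1: 'i' vs 'i' =
  Pos 2: 'p' vs 'r' !=
Hamming distance = 2


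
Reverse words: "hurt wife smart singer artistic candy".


Original: "hurt wife smart singer artistic candy"
Words (1..n): hurt | wife | smart | singer | artistic | candy
Reversed (n..1): candy | artistic | singer | smart | wife | hurt
Result = "candy artistic singer smart wife hurt"


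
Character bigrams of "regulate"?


Word: "regulate" (length 8)
Number of bigrams = 8 - 2 + 1 = 7
  Position 0: "re"
  Position 1: "eg"
  Position 2: "gu"
  Position 3: "ul"
  Position 4: "la"
  Position 5: "at"
  Position 6: "te"
Bigrams = "re", "eg", "gu", "ul", "la", "at", "te"


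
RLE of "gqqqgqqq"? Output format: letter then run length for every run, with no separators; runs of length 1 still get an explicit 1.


String: "gqqqgqqq"
Scanning for consecutive runs:
  'g' x 1
  'q' x 3
  'g' x 1
  'q' x 3
RLE = "g1q3g1q3"


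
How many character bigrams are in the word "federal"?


Word: "federal" (length 7)
Number of 2-grams = length - 2 + 1 = 7 - 2 + 1
= 6


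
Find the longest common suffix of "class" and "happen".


Word 1: "class"
Word 2: "happen"
Comparing from end:
  Pos -1: 's' != 'n' (stop)
LCS = "" (length 0)


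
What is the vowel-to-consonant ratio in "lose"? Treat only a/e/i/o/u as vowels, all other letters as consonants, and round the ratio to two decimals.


Word: "lose"
Vowels (a,e,i,o,u): 2
Consonants: 2
Ratio = 2/2
= 1.00


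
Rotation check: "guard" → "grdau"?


Word: "guard", Candidate: "grdau"
Method: check if candidate is substring of word+word
"guardguard" contains "grdau"? No
Is rotation = No


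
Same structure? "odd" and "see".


Pattern of "odd": [0, 1, 1]
Pattern of "see": [0, 1, 1]
Patterns match
Same pattern = Yes


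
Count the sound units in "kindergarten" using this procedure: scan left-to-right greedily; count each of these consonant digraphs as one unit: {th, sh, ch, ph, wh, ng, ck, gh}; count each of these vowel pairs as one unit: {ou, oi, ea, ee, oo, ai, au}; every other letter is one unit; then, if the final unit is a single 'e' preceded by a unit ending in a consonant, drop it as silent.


Word: "kindergarten" (12 letters)
Left-to-right scan:
  [1] 'k' (letter)
  [2] 'i' (letter)
  [3] 'n' (letter)
  [4] 'd' (letter)
  [5] 'e' (letter)
  [6] 'r' (letter)
  [7] 'g' (letter)
  [8] 'a' (letter)
  [9] 'r' (letter)
  [10] 't' (letter)
  [11] 'e' (letter)
  [12] 'n' (letter)
Units from scan: 12
Sound units = 12 units
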